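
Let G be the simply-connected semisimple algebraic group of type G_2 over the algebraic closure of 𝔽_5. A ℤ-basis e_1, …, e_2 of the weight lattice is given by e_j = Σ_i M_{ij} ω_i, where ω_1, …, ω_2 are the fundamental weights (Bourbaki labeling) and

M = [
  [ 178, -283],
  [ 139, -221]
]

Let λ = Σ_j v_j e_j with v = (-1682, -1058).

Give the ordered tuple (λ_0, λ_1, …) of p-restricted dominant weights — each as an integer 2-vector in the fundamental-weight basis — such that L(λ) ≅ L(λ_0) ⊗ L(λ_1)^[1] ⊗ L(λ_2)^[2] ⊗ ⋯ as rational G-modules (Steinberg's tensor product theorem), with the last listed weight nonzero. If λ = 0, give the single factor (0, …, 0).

((3, 0), (3, 4))

Change of basis e → ω: c = M·v where v = (-1682, -1058):
  c_1 = (178)·(-1682) + (-283)·(-1058) = 18
  c_2 = (139)·(-1682) + (-221)·(-1058) = 20
Base-5 expansion of each c_i:
  c_1 = 18 = 3·5^0 + 3·5^1
  c_2 = 20 = 0·5^0 + 4·5^1
λ_0 = (3, 0)
λ_1 = (3, 4)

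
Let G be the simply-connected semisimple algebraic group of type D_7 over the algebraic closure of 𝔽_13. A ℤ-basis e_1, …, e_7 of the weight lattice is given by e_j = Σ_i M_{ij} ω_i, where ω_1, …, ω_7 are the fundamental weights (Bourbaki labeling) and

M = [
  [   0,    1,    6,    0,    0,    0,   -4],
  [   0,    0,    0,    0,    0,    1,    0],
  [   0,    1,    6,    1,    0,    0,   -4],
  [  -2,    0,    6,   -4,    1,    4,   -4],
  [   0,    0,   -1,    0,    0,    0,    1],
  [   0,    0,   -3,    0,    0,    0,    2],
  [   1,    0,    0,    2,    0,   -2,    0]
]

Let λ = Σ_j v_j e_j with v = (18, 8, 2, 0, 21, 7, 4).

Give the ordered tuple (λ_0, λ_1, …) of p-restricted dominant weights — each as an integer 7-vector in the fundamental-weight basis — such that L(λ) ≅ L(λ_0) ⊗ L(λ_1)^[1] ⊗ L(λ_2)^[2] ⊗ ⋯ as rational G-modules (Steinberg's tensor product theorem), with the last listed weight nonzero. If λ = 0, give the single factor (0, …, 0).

((4, 7, 4, 9, 2, 2, 4),)

Converting to the ω-basis (c_i = row i of M dotted with v = (18, 8, 2, 0, 21, 7, 4)):
  c_1 = 0·18 + 1·8 + 6·2 + 0·0 + 0·21 + 0·7 + (-4)·(4) = 4
  c_2 = 0·18 + 0·8 + 0·2 + 0·0 + 0·21 + 1·7 + 0·4 = 7
  c_3 = 0·18 + 1·8 + 6·2 + 1·0 + 0·21 + 0·7 + (-4)·(4) = 4
  c_4 = (-2)·(18) + 0·8 + 6·2 + (-4)·(0) + 1·21 + 4·7 + (-4)·(4) = 9
  c_5 = 0·18 + 0·8 + (-1)·(2) + 0·0 + 0·21 + 0·7 + 1·4 = 2
  c_6 = 0·18 + 0·8 + (-3)·(2) + 0·0 + 0·21 + 0·7 + 2·4 = 2
  c_7 = 1·18 + 0·8 + 0·2 + 2·0 + 0·21 + (-2)·(7) + 0·4 = 4
Expand coordinatewise in base 13:
  c_1 = 4 = 4·13^0
  c_2 = 7 = 7·13^0
  c_3 = 4 = 4·13^0
  c_4 = 9 = 9·13^0
  c_5 = 2 = 2·13^0
  c_6 = 2 = 2·13^0
  c_7 = 4 = 4·13^0
Factor λ_0 = (4, 7, 4, 9, 2, 2, 4)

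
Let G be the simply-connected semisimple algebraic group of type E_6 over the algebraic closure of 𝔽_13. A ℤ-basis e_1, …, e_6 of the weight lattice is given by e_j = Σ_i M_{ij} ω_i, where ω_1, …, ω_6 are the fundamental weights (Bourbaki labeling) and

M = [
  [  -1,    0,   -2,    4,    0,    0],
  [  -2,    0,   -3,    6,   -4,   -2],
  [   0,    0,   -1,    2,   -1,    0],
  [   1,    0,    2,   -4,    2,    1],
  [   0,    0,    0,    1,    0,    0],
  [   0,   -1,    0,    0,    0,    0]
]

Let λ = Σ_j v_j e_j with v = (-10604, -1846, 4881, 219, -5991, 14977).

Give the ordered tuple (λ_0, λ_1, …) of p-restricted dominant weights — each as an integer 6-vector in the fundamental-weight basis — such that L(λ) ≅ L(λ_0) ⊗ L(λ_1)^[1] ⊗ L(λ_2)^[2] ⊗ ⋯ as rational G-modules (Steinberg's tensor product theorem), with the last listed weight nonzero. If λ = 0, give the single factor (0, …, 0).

((2, 4, 1, 3, 11, 0), (2, 2, 2, 7, 3, 12), (10, 11, 9, 7, 1, 10))

In the fundamental-weight basis, λ has coordinates c = M·v (v = (-10604, -1846, 4881, 219, -5991, 14977)):
  c_1 = (-1)·(-10604) + (0)·(-1846) + (-2)·(4881) + (4)·(219) + (0)·(-5991) + (0)·(14977) = 1718
  c_2 = (-2)·(-10604) + (0)·(-1846) + (-3)·(4881) + (6)·(219) + (-4)·(-5991) + (-2)·(14977) = 1889
  c_3 = (0)·(-10604) + (0)·(-1846) + (-1)·(4881) + (2)·(219) + (-1)·(-5991) + (0)·(14977) = 1548
  c_4 = (1)·(-10604) + (0)·(-1846) + (2)·(4881) + (-4)·(219) + (2)·(-5991) + (1)·(14977) = 1277
  c_5 = (0)·(-10604) + (0)·(-1846) + (0)·(4881) + (1)·(219) + (0)·(-5991) + (0)·(14977) = 219
  c_6 = (0)·(-10604) + (-1)·(-1846) + (0)·(4881) + (0)·(219) + (0)·(-5991) + (0)·(14977) = 1846
Base-13 expansion of each c_i:
  c_1 = 1718 = 2·13^0 + 2·13^1 + 10·13^2
  c_2 = 1889 = 4·13^0 + 2·13^1 + 11·13^2
  c_3 = 1548 = 1·13^0 + 2·13^1 + 9·13^2
  c_4 = 1277 = 3·13^0 + 7·13^1 + 7·13^2
  c_5 = 219 = 11·13^0 + 3·13^1 + 1·13^2
  c_6 = 1846 = 0·13^0 + 12·13^1 + 10·13^2
λ_0 = (2, 4, 1, 3, 11, 0)
λ_1 = (2, 2, 2, 7, 3, 12)
λ_2 = (10, 11, 9, 7, 1, 10)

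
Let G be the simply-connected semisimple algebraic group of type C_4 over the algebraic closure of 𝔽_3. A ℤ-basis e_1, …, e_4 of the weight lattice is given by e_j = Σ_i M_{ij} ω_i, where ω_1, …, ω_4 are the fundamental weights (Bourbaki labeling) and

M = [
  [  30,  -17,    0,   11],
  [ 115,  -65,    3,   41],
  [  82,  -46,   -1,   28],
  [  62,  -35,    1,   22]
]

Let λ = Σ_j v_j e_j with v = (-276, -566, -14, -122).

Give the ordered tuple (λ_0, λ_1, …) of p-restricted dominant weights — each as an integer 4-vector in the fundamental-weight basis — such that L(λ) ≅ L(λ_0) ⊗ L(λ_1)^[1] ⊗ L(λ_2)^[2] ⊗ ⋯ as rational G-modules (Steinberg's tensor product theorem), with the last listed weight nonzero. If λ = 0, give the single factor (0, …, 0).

((0, 0, 2, 0), (0, 2, 0, 0))

Converting to the ω-basis (c_i = row i of M dotted with v = (-276, -566, -14, -122)):
  c_1 = (30)·(-276) + (-17)·(-566) + (0)·(-14) + (11)·(-122) = 0
  c_2 = (115)·(-276) + (-65)·(-566) + (3)·(-14) + (41)·(-122) = 6
  c_3 = (82)·(-276) + (-46)·(-566) + (-1)·(-14) + (28)·(-122) = 2
  c_4 = (62)·(-276) + (-35)·(-566) + (1)·(-14) + (22)·(-122) = 0
Base-3 expansion of each c_i:
  c_1 = 0
  c_2 = 6 = 0·3^0 + 2·3^1
  c_3 = 2 = 2·3^0
  c_4 = 0
λ_0 = (0, 0, 2, 0)
λ_1 = (0, 2, 0, 0)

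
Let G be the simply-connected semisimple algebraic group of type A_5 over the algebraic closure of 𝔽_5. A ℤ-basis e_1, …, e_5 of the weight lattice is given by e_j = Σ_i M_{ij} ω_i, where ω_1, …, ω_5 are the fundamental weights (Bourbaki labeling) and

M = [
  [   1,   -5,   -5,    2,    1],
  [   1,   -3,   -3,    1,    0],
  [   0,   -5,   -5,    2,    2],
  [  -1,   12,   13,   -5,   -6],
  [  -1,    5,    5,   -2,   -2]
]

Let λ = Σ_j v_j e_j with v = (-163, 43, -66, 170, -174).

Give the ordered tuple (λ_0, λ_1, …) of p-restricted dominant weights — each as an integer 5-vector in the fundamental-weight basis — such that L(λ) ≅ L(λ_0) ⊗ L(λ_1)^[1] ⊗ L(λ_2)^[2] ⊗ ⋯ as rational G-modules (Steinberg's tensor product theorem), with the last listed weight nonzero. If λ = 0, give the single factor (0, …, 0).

Change of basis e → ω: c = M·v where v = (-163, 43, -66, 170, -174):
  c_1 = (1)·(-163) + (-5)·(43) + (-5)·(-66) + (2)·(170) + (1)·(-174) = 118
  c_2 = (1)·(-163) + (-3)·(43) + (-3)·(-66) + (1)·(170) + (0)·(-174) = 76
  c_3 = (0)·(-163) + (-5)·(43) + (-5)·(-66) + (2)·(170) + (2)·(-174) = 107
  c_4 = (-1)·(-163) + (12)·(43) + (13)·(-66) + (-5)·(170) + (-6)·(-174) = 15
  c_5 = (-1)·(-163) + (5)·(43) + (5)·(-66) + (-2)·(170) + (-2)·(-174) = 56
Writing each c_i in base p = 5:
  c_1 = 118 = 3·5^0 + 3·5^1 + 4·5^2
  c_2 = 76 = 1·5^0 + 0·5^1 + 3·5^2
  c_3 = 107 = 2·5^0 + 1·5^1 + 4·5^2
  c_4 = 15 = 0·5^0 + 3·5^1
  c_5 = 56 = 1·5^0 + 1·5^1 + 2·5^2
p-restricted factor λ_0 = (3, 1, 2, 0, 1)
p-restricted factor λ_1 = (3, 0, 1, 3, 1)
p-restricted factor λ_2 = (4, 3, 4, 0, 2)

((3, 1, 2, 0, 1), (3, 0, 1, 3, 1), (4, 3, 4, 0, 2))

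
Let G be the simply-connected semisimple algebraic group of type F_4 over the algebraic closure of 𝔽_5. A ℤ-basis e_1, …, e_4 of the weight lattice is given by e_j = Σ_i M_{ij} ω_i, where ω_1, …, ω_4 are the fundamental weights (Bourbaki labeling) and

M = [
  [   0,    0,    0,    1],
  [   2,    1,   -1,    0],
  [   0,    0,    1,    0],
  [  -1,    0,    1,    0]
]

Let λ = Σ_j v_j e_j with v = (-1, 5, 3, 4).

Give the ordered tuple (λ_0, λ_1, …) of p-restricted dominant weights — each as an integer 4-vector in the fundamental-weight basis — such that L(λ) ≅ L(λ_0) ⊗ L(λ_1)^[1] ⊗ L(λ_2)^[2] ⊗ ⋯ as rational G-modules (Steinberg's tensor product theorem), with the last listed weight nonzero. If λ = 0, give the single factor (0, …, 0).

Converting to the ω-basis (c_i = row i of M dotted with v = (-1, 5, 3, 4)):
  c_1 = (0)·(-1) + (0)·(5) + (0)·(3) + (1)·(4) = 4
  c_2 = (2)·(-1) + (1)·(5) + (-1)·(3) + (0)·(4) = 0
  c_3 = (0)·(-1) + (0)·(5) + (1)·(3) + (0)·(4) = 3
  c_4 = (-1)·(-1) + (0)·(5) + (1)·(3) + (0)·(4) = 4
Base-5 expansion of each c_i:
  c_1 = 4 = 4·5^0
  c_2 = 0
  c_3 = 3 = 3·5^0
  c_4 = 4 = 4·5^0
p-restricted factor λ_0 = (4, 0, 3, 4)

((4, 0, 3, 4),)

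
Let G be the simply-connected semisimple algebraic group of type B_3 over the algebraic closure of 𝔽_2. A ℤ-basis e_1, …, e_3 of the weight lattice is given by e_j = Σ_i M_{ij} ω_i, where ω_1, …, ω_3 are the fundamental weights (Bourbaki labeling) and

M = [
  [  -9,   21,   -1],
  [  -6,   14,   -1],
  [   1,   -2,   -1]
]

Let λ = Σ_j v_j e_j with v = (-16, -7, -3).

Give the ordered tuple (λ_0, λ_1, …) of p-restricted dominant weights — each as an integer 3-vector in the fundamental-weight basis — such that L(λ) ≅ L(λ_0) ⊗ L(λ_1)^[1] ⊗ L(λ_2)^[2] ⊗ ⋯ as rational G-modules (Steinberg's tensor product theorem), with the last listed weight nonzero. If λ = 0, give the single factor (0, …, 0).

((0, 1, 1),)

Compute c_i = Σ_j M_{ij} v_j with v = (-16, -7, -3):
  c_1 = (-9)·(-16) + (21)·(-7) + (-1)·(-3) = 0
  c_2 = (-6)·(-16) + (14)·(-7) + (-1)·(-3) = 1
  c_3 = (1)·(-16) + (-2)·(-7) + (-1)·(-3) = 1
Expand coordinatewise in base 2:
  c_1 = 0
  c_2 = 1 = 1·2^0
  c_3 = 1 = 1·2^0
Factor λ_0 = (0, 1, 1)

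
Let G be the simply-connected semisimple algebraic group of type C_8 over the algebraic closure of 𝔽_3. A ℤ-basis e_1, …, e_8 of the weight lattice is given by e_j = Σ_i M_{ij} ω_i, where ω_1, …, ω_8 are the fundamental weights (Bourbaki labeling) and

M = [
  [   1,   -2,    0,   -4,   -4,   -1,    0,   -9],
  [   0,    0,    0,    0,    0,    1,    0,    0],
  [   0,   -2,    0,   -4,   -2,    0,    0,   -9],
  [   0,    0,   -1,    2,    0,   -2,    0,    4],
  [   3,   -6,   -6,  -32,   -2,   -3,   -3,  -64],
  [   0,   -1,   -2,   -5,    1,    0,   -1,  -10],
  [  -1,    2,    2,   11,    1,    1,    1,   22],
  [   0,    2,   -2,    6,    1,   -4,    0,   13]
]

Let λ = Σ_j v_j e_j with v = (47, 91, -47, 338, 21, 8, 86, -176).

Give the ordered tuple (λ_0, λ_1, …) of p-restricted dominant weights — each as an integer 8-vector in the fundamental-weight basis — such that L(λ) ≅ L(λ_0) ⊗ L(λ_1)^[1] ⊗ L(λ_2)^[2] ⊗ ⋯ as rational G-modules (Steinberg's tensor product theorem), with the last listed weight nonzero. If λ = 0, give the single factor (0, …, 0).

In the fundamental-weight basis, λ has coordinates c = M·v (v = (47, 91, -47, 338, 21, 8, 86, -176)):
  c_1 = 1*47 + -2*91 + 0*-47 + -4*338 + -4*21 + -1*8 + 0*86 + -9*-176 = 5
  c_2 = 0*47 + 0*91 + 0*-47 + 0*338 + 0*21 + 1*8 + 0*86 + 0*-176 = 8
  c_3 = 0*47 + -2*91 + 0*-47 + -4*338 + -2*21 + 0*8 + 0*86 + -9*-176 = 8
  c_4 = 0*47 + 0*91 + -1*-47 + 2*338 + 0*21 + -2*8 + 0*86 + 4*-176 = 3
  c_5 = 3*47 + -6*91 + -6*-47 + -32*338 + -2*21 + -3*8 + -3*86 + -64*-176 = 1
  c_6 = 0*47 + -1*91 + -2*-47 + -5*338 + 1*21 + 0*8 + -1*86 + -10*-176 = 8
  c_7 = -1*47 + 2*91 + 2*-47 + 11*338 + 1*21 + 1*8 + 1*86 + 22*-176 = 2
  c_8 = 0*47 + 2*91 + -2*-47 + 6*338 + 1*21 + -4*8 + 0*86 + 13*-176 = 5
p = 3; digits c_i = Σ_j d_{ij}·3^j, 0 ≤ d_{ij} < 3:
  c_1 = 5 = 2·3^0 + 1·3^1
  c_2 = 8 = 2·3^0 + 2·3^1
  c_3 = 8 = 2·3^0 + 2·3^1
  c_4 = 3 = 0·3^0 + 1·3^1
  c_5 = 1 = 1·3^0
  c_6 = 8 = 2·3^0 + 2·3^1
  c_7 = 2 = 2·3^0
  c_8 = 5 = 2·3^0 + 1·3^1
Factor λ_0 = (2, 2, 2, 0, 1, 2, 2, 2)
Factor λ_1 = (1, 2, 2, 1, 0, 2, 0, 1)

((2, 2, 2, 0, 1, 2, 2, 2), (1, 2, 2, 1, 0, 2, 0, 1))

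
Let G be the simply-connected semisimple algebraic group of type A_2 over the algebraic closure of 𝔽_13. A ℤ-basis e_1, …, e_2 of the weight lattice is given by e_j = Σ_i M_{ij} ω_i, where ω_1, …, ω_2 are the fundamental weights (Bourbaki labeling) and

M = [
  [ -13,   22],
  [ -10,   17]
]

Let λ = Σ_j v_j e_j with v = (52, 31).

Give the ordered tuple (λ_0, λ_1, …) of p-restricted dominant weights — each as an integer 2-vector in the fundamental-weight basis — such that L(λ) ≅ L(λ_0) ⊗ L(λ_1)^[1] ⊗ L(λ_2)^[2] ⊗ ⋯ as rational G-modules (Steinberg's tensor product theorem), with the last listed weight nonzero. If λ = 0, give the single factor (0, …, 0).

((6, 7),)

ω-coordinates c = M·v, v = (52, 31):
  c_1 = (-13)·(52) + (22)·(31) = 6
  c_2 = (-10)·(52) + (17)·(31) = 7
Base-13 expansion of each c_i:
  c_1 = 6 = 6·13^0
  c_2 = 7 = 7·13^0
λ_0 = (6, 7)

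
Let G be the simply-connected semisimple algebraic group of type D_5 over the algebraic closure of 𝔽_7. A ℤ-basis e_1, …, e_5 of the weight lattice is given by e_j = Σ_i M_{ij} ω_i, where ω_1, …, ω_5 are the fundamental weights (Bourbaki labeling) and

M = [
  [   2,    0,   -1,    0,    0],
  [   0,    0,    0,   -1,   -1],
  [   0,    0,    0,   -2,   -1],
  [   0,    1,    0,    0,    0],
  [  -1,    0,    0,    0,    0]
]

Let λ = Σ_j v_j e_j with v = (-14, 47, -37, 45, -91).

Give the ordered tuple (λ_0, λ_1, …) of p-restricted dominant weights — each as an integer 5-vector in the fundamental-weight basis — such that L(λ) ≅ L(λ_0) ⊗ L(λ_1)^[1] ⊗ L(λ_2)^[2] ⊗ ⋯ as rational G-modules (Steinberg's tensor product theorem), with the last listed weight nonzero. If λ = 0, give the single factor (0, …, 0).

Compute c_i = Σ_j M_{ij} v_j with v = (-14, 47, -37, 45, -91):
  c_1 = (2)·(-14) + (0)·(47) + (-1)·(-37) + (0)·(45) + (0)·(-91) = 9
  c_2 = (0)·(-14) + (0)·(47) + (0)·(-37) + (-1)·(45) + (-1)·(-91) = 46
  c_3 = (0)·(-14) + (0)·(47) + (0)·(-37) + (-2)·(45) + (-1)·(-91) = 1
  c_4 = (0)·(-14) + (1)·(47) + (0)·(-37) + (0)·(45) + (0)·(-91) = 47
  c_5 = (-1)·(-14) + (0)·(47) + (0)·(-37) + (0)·(45) + (0)·(-91) = 14
Base-7 expansion of each c_i:
  c_1 = 9 = 2·7^0 + 1·7^1
  c_2 = 46 = 4·7^0 + 6·7^1
  c_3 = 1 = 1·7^0
  c_4 = 47 = 5·7^0 + 6·7^1
  c_5 = 14 = 0·7^0 + 2·7^1
p-restricted factor λ_0 = (2, 4, 1, 5, 0)
p-restricted factor λ_1 = (1, 6, 0, 6, 2)

((2, 4, 1, 5, 0), (1, 6, 0, 6, 2))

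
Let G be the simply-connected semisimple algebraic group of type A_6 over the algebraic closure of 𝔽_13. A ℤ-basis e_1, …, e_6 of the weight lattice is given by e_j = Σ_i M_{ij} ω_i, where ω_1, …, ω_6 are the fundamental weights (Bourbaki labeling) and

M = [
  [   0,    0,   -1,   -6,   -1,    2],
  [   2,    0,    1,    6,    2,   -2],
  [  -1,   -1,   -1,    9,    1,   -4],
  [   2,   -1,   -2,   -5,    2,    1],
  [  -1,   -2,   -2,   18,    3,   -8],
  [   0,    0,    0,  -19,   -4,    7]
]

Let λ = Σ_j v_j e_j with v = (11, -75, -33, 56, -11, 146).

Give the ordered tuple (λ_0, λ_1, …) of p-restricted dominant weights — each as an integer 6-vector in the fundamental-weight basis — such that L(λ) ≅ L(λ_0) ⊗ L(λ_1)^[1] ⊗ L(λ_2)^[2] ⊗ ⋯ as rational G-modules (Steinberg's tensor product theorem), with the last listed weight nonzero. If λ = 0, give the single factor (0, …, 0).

((0, 11, 6, 7, 12, 2),)

Change of basis e → ω: c = M·v where v = (11, -75, -33, 56, -11, 146):
  c_1 = 0*11 + 0*-75 + -1*-33 + -6*56 + -1*-11 + 2*146 = 0
  c_2 = 2*11 + 0*-75 + 1*-33 + 6*56 + 2*-11 + -2*146 = 11
  c_3 = -1*11 + -1*-75 + -1*-33 + 9*56 + 1*-11 + -4*146 = 6
  c_4 = 2*11 + -1*-75 + -2*-33 + -5*56 + 2*-11 + 1*146 = 7
  c_5 = -1*11 + -2*-75 + -2*-33 + 18*56 + 3*-11 + -8*146 = 12
  c_6 = 0*11 + 0*-75 + 0*-33 + -19*56 + -4*-11 + 7*146 = 2
p = 13; digits c_i = Σ_j d_{ij}·13^j, 0 ≤ d_{ij} < 13:
  c_1 = 0
  c_2 = 11 = 11·13^0
  c_3 = 6 = 6·13^0
  c_4 = 7 = 7·13^0
  c_5 = 12 = 12·13^0
  c_6 = 2 = 2·13^0
Factor λ_0 = (0, 11, 6, 7, 12, 2)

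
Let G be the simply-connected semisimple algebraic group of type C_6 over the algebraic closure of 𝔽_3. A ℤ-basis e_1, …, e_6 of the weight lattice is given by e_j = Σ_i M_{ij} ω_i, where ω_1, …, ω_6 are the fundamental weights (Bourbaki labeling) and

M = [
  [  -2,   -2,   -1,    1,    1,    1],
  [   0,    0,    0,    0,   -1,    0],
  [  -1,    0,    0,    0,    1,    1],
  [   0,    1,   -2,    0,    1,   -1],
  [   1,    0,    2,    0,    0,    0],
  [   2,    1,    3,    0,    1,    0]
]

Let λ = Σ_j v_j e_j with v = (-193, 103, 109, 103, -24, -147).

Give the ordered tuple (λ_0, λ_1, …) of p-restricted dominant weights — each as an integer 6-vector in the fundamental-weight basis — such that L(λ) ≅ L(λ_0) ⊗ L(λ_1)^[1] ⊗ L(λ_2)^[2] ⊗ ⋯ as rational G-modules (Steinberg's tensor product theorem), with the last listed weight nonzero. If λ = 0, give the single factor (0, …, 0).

Compute c_i = Σ_j M_{ij} v_j with v = (-193, 103, 109, 103, -24, -147):
  c_1 = (-2)·(-193) + (-2)·(103) + (-1)·(109) + (1)·(103) + (1)·(-24) + (1)·(-147) = 3
  c_2 = (0)·(-193) + (0)·(103) + (0)·(109) + (0)·(103) + (-1)·(-24) + (0)·(-147) = 24
  c_3 = (-1)·(-193) + (0)·(103) + (0)·(109) + (0)·(103) + (1)·(-24) + (1)·(-147) = 22
  c_4 = (0)·(-193) + (1)·(103) + (-2)·(109) + (0)·(103) + (1)·(-24) + (-1)·(-147) = 8
  c_5 = (1)·(-193) + (0)·(103) + (2)·(109) + (0)·(103) + (0)·(-24) + (0)·(-147) = 25
  c_6 = (2)·(-193) + (1)·(103) + (3)·(109) + (0)·(103) + (1)·(-24) + (0)·(-147) = 20
Base-3 expansion of each c_i:
  c_1 = 3 = 0·3^0 + 1·3^1
  c_2 = 24 = 0·3^0 + 2·3^1 + 2·3^2
  c_3 = 22 = 1·3^0 + 1·3^1 + 2·3^2
  c_4 = 8 = 2·3^0 + 2·3^1
  c_5 = 25 = 1·3^0 + 2·3^1 + 2·3^2
  c_6 = 20 = 2·3^0 + 0·3^1 + 2·3^2
p-restricted factor λ_0 = (0, 0, 1, 2, 1, 2)
p-restricted factor λ_1 = (1, 2, 1, 2, 2, 0)
p-restricted factor λ_2 = (0, 2, 2, 0, 2, 2)

((0, 0, 1, 2, 1, 2), (1, 2, 1, 2, 2, 0), (0, 2, 2, 0, 2, 2))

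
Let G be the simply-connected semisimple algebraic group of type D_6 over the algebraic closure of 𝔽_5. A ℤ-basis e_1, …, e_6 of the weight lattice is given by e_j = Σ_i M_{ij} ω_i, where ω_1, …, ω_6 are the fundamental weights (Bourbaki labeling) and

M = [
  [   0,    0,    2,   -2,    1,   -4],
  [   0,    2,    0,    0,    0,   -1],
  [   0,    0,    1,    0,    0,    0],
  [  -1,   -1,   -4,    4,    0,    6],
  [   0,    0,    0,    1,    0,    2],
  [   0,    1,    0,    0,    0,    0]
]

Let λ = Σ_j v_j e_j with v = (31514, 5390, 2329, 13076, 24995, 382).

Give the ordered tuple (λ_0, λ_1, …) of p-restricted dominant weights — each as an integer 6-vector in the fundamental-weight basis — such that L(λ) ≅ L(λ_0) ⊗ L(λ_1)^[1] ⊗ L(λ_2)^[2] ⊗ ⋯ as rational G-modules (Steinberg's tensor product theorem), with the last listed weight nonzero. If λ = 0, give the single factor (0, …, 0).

((3, 3, 4, 1, 0, 0), (4, 4, 0, 0, 3, 3), (3, 0, 3, 0, 3, 0), (0, 3, 3, 2, 0, 3), (3, 1, 3, 3, 2, 3), (0, 3, 0, 2, 4, 1))

Compute c_i = Σ_j M_{ij} v_j with v = (31514, 5390, 2329, 13076, 24995, 382):
  c_1 = 0·31514 + 0·5390 + 2·2329 + (-2)·(13076) + 1·24995 + (-4)·(382) = 1973
  c_2 = 0·31514 + 2·5390 + 0·2329 + 0·13076 + 0·24995 + (-1)·(382) = 10398
  c_3 = 0·31514 + 0·5390 + 1·2329 + 0·13076 + 0·24995 + 0·382 = 2329
  c_4 = (-1)·(31514) + (-1)·(5390) + (-4)·(2329) + 4·13076 + 0·24995 + 6·382 = 8376
  c_5 = 0·31514 + 0·5390 + 0·2329 + 1·13076 + 0·24995 + 2·382 = 13840
  c_6 = 0·31514 + 1·5390 + 0·2329 + 0·13076 + 0·24995 + 0·382 = 5390
p = 5; digits c_i = Σ_j d_{ij}·5^j, 0 ≤ d_{ij} < 5:
  c_1 = 1973 = 3·5^0 + 4·5^1 + 3·5^2 + 0·5^3 + 3·5^4
  c_2 = 10398 = 3·5^0 + 4·5^1 + 0·5^2 + 3·5^3 + 1·5^4 + 3·5^5
  c_3 = 2329 = 4·5^0 + 0·5^1 + 3·5^2 + 3·5^3 + 3·5^4
  c_4 = 8376 = 1·5^0 + 0·5^1 + 0·5^2 + 2·5^3 + 3·5^4 + 2·5^5
  c_5 = 13840 = 0·5^0 + 3·5^1 + 3·5^2 + 0·5^3 + 2·5^4 + 4·5^5
  c_6 = 5390 = 0·5^0 + 3·5^1 + 0·5^2 + 3·5^3 + 3·5^4 + 1·5^5
p-restricted factor λ_0 = (3, 3, 4, 1, 0, 0)
p-restricted factor λ_1 = (4, 4, 0, 0, 3, 3)
p-restricted factor λ_2 = (3, 0, 3, 0, 3, 0)
p-restricted factor λ_3 = (0, 3, 3, 2, 0, 3)
p-restricted factor λ_4 = (3, 1, 3, 3, 2, 3)
p-restricted factor λ_5 = (0, 3, 0, 2, 4, 1)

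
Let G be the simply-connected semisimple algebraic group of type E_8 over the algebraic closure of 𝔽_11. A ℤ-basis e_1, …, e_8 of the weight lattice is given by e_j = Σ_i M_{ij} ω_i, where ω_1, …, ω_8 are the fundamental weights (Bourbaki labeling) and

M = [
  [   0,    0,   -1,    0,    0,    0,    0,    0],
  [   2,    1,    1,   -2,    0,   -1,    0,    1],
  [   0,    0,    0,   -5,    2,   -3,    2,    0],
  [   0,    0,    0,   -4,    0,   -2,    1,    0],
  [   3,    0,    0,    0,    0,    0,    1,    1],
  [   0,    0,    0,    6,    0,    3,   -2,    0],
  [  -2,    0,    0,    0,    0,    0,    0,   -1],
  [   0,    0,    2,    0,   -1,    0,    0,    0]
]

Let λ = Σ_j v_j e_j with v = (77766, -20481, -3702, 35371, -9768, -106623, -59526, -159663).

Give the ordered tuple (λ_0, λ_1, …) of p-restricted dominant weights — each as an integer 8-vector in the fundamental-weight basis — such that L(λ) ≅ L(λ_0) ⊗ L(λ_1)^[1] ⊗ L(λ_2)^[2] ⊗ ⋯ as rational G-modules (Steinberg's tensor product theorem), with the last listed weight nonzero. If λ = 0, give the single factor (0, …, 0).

ω-coordinates c = M·v, v = (77766, -20481, -3702, 35371, -9768, -106623, -59526, -159663):
  c_1 = (0)·(77766) + (0)·(-20481) + (-1)·(-3702) + (0)·(35371) + (0)·(-9768) + (0)·(-106623) + (0)·(-59526) + (0)·(-159663) = 3702
  c_2 = (2)·(77766) + (1)·(-20481) + (1)·(-3702) + (-2)·(35371) + (0)·(-9768) + (-1)·(-106623) + (0)·(-59526) + (1)·(-159663) = 7567
  c_3 = (0)·(77766) + (0)·(-20481) + (0)·(-3702) + (-5)·(35371) + (2)·(-9768) + (-3)·(-106623) + (2)·(-59526) + (0)·(-159663) = 4426
  c_4 = (0)·(77766) + (0)·(-20481) + (0)·(-3702) + (-4)·(35371) + (0)·(-9768) + (-2)·(-106623) + (1)·(-59526) + (0)·(-159663) = 12236
  c_5 = (3)·(77766) + (0)·(-20481) + (0)·(-3702) + (0)·(35371) + (0)·(-9768) + (0)·(-106623) + (1)·(-59526) + (1)·(-159663) = 14109
  c_6 = (0)·(77766) + (0)·(-20481) + (0)·(-3702) + (6)·(35371) + (0)·(-9768) + (3)·(-106623) + (-2)·(-59526) + (0)·(-159663) = 11409
  c_7 = (-2)·(77766) + (0)·(-20481) + (0)·(-3702) + (0)·(35371) + (0)·(-9768) + (0)·(-106623) + (0)·(-59526) + (-1)·(-159663) = 4131
  c_8 = (0)·(77766) + (0)·(-20481) + (2)·(-3702) + (0)·(35371) + (-1)·(-9768) + (0)·(-106623) + (0)·(-59526) + (0)·(-159663) = 2364
Expand coordinatewise in base 11:
  c_1 = 3702 = 6·11^0 + 6·11^1 + 8·11^2 + 2·11^3
  c_2 = 7567 = 10·11^0 + 5·11^1 + 7·11^2 + 5·11^3
  c_3 = 4426 = 4·11^0 + 6·11^1 + 3·11^2 + 3·11^3
  c_4 = 12236 = 4·11^0 + 1·11^1 + 2·11^2 + 9·11^3
  c_5 = 14109 = 7·11^0 + 6·11^1 + 6·11^2 + 10·11^3
  c_6 = 11409 = 2·11^0 + 3·11^1 + 6·11^2 + 8·11^3
  c_7 = 4131 = 6·11^0 + 1·11^1 + 1·11^2 + 3·11^3
  c_8 = 2364 = 10·11^0 + 5·11^1 + 8·11^2 + 1·11^3
Factor λ_0 = (6, 10, 4, 4, 7, 2, 6, 10)
Factor λ_1 = (6, 5, 6, 1, 6, 3, 1, 5)
Factor λ_2 = (8, 7, 3, 2, 6, 6, 1, 8)
Factor λ_3 = (2, 5, 3, 9, 10, 8, 3, 1)

((6, 10, 4, 4, 7, 2, 6, 10), (6, 5, 6, 1, 6, 3, 1, 5), (8, 7, 3, 2, 6, 6, 1, 8), (2, 5, 3, 9, 10, 8, 3, 1))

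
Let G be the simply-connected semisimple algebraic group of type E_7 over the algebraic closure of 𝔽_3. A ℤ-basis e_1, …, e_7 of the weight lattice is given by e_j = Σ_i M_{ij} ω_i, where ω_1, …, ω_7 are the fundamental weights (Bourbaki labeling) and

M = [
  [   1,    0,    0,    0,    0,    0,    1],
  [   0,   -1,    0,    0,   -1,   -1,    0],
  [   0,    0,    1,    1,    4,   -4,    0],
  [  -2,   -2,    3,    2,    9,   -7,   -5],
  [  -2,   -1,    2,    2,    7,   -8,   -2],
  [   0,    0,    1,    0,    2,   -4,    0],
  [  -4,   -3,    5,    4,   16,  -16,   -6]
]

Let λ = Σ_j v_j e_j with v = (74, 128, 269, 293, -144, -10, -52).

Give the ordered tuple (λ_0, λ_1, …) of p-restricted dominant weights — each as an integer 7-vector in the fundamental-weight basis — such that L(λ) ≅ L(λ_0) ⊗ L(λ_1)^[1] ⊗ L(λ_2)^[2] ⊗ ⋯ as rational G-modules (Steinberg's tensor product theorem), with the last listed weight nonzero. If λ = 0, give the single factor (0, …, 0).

In the fundamental-weight basis, λ has coordinates c = M·v (v = (74, 128, 269, 293, -144, -10, -52)):
  c_1 = 1·74 + 0·128 + 0·269 + 0·293 + (0)·(-144) + (0)·(-10) + (1)·(-52) = 22
  c_2 = 0·74 + (-1)·(128) + 0·269 + 0·293 + (-1)·(-144) + (-1)·(-10) + (0)·(-52) = 26
  c_3 = 0·74 + 0·128 + 1·269 + 1·293 + (4)·(-144) + (-4)·(-10) + (0)·(-52) = 26
  c_4 = (-2)·(74) + (-2)·(128) + 3·269 + 2·293 + (9)·(-144) + (-7)·(-10) + (-5)·(-52) = 23
  c_5 = (-2)·(74) + (-1)·(128) + 2·269 + 2·293 + (7)·(-144) + (-8)·(-10) + (-2)·(-52) = 24
  c_6 = 0·74 + 0·128 + 1·269 + 0·293 + (2)·(-144) + (-4)·(-10) + (0)·(-52) = 21
  c_7 = (-4)·(74) + (-3)·(128) + 5·269 + 4·293 + (16)·(-144) + (-16)·(-10) + (-6)·(-52) = 5
Base-3 expansion of each c_i:
  c_1 = 22 = 1·3^0 + 1·3^1 + 2·3^2
  c_2 = 26 = 2·3^0 + 2·3^1 + 2·3^2
  c_3 = 26 = 2·3^0 + 2·3^1 + 2·3^2
  c_4 = 23 = 2·3^0 + 1·3^1 + 2·3^2
  c_5 = 24 = 0·3^0 + 2·3^1 + 2·3^2
  c_6 = 21 = 0·3^0 + 1·3^1 + 2·3^2
  c_7 = 5 = 2·3^0 + 1·3^1
Factor λ_0 = (1, 2, 2, 2, 0, 0, 2)
Factor λ_1 = (1, 2, 2, 1, 2, 1, 1)
Factor λ_2 = (2, 2, 2, 2, 2, 2, 0)

((1, 2, 2, 2, 0, 0, 2), (1, 2, 2, 1, 2, 1, 1), (2, 2, 2, 2, 2, 2, 0))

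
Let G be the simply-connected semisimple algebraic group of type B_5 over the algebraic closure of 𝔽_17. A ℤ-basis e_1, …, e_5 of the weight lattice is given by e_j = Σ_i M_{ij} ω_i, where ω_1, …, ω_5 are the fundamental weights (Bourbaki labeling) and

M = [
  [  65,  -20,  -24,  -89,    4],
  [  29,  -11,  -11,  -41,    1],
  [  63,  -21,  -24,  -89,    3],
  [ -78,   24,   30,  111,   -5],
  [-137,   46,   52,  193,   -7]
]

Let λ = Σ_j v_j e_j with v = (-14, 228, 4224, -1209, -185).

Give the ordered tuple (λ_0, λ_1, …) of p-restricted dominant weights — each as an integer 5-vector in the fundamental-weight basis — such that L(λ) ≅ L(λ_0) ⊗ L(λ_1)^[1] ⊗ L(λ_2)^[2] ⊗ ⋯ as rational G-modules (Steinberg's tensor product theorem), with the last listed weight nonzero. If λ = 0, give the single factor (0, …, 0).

In the fundamental-weight basis, λ has coordinates c = M·v (v = (-14, 228, 4224, -1209, -185)):
  c_1 = (65)·(-14) + (-20)·(228) + (-24)·(4224) + (-89)·(-1209) + (4)·(-185) = 15
  c_2 = (29)·(-14) + (-11)·(228) + (-11)·(4224) + (-41)·(-1209) + (1)·(-185) = 6
  c_3 = (63)·(-14) + (-21)·(228) + (-24)·(4224) + (-89)·(-1209) + (3)·(-185) = 0
  c_4 = (-78)·(-14) + (24)·(228) + (30)·(4224) + (111)·(-1209) + (-5)·(-185) = 10
  c_5 = (-137)·(-14) + (46)·(228) + (52)·(4224) + (193)·(-1209) + (-7)·(-185) = 12
Base-17 expansion of each c_i:
  c_1 = 15 = 15·17^0
  c_2 = 6 = 6·17^0
  c_3 = 0
  c_4 = 10 = 10·17^0
  c_5 = 12 = 12·17^0
Factor λ_0 = (15, 6, 0, 10, 12)

((15, 6, 0, 10, 12),)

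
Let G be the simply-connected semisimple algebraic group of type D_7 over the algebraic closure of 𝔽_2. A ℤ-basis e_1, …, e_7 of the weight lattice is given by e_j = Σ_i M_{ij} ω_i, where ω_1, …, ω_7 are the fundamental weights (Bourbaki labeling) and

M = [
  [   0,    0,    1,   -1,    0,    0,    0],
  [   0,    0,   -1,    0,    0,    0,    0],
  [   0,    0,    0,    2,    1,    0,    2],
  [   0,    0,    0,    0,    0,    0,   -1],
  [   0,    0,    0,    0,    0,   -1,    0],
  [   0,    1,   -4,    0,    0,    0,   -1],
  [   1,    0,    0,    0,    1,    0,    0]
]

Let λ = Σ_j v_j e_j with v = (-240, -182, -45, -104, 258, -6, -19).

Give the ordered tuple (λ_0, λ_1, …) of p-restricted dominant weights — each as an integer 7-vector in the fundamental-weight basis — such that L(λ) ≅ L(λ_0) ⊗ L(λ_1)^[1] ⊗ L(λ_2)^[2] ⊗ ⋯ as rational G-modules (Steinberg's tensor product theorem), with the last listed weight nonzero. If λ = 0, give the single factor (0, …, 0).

((1, 1, 0, 1, 0, 1, 0), (1, 0, 0, 1, 1, 0, 1), (0, 1, 1, 0, 1, 0, 0), (1, 1, 1, 0, 0, 0, 0), (1, 0, 0, 1, 0, 1, 1), (1, 1, 0, 0, 0, 0, 0))

Converting to the ω-basis (c_i = row i of M dotted with v = (-240, -182, -45, -104, 258, -6, -19)):
  c_1 = (0)·(-240) + (0)·(-182) + (1)·(-45) + (-1)·(-104) + 0·258 + (0)·(-6) + (0)·(-19) = 59
  c_2 = (0)·(-240) + (0)·(-182) + (-1)·(-45) + (0)·(-104) + 0·258 + (0)·(-6) + (0)·(-19) = 45
  c_3 = (0)·(-240) + (0)·(-182) + (0)·(-45) + (2)·(-104) + 1·258 + (0)·(-6) + (2)·(-19) = 12
  c_4 = (0)·(-240) + (0)·(-182) + (0)·(-45) + (0)·(-104) + 0·258 + (0)·(-6) + (-1)·(-19) = 19
  c_5 = (0)·(-240) + (0)·(-182) + (0)·(-45) + (0)·(-104) + 0·258 + (-1)·(-6) + (0)·(-19) = 6
  c_6 = (0)·(-240) + (1)·(-182) + (-4)·(-45) + (0)·(-104) + 0·258 + (0)·(-6) + (-1)·(-19) = 17
  c_7 = (1)·(-240) + (0)·(-182) + (0)·(-45) + (0)·(-104) + 1·258 + (0)·(-6) + (0)·(-19) = 18
p = 2; digits c_i = Σ_j d_{ij}·2^j, 0 ≤ d_{ij} < 2:
  c_1 = 59 = 1·2^0 + 1·2^1 + 0·2^2 + 1·2^3 + 1·2^4 + 1·2^5
  c_2 = 45 = 1·2^0 + 0·2^1 + 1·2^2 + 1·2^3 + 0·2^4 + 1·2^5
  c_3 = 12 = 0·2^0 + 0·2^1 + 1·2^2 + 1·2^3
  c_4 = 19 = 1·2^0 + 1·2^1 + 0·2^2 + 0·2^3 + 1·2^4
  c_5 = 6 = 0·2^0 + 1·2^1 + 1·2^2
  c_6 = 17 = 1·2^0 + 0·2^1 + 0·2^2 + 0·2^3 + 1·2^4
  c_7 = 18 = 0·2^0 + 1·2^1 + 0·2^2 + 0·2^3 + 1·2^4
λ_0 = (1, 1, 0, 1, 0, 1, 0)
λ_1 = (1, 0, 0, 1, 1, 0, 1)
λ_2 = (0, 1, 1, 0, 1, 0, 0)
λ_3 = (1, 1, 1, 0, 0, 0, 0)
λ_4 = (1, 0, 0, 1, 0, 1, 1)
λ_5 = (1, 1, 0, 0, 0, 0, 0)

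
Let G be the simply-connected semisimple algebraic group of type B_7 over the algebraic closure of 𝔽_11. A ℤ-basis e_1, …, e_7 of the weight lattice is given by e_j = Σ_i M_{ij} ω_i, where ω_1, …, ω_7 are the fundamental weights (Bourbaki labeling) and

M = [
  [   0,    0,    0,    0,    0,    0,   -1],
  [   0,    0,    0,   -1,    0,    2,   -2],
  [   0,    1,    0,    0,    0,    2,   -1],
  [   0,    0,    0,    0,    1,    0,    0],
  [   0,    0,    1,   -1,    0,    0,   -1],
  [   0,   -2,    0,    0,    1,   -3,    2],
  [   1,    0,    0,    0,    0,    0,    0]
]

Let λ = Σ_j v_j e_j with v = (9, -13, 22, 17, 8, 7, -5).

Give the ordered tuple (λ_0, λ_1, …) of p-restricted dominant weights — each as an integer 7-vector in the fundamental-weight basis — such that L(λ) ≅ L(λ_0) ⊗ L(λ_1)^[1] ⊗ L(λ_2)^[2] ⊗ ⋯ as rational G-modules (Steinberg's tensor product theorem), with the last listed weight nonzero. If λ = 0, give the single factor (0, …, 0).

((5, 7, 6, 8, 10, 3, 9),)

ω-coordinates c = M·v, v = (9, -13, 22, 17, 8, 7, -5):
  c_1 = 0·9 + (0)·(-13) + 0·22 + 0·17 + 0·8 + 0·7 + (-1)·(-5) = 5
  c_2 = 0·9 + (0)·(-13) + 0·22 + (-1)·(17) + 0·8 + 2·7 + (-2)·(-5) = 7
  c_3 = 0·9 + (1)·(-13) + 0·22 + 0·17 + 0·8 + 2·7 + (-1)·(-5) = 6
  c_4 = 0·9 + (0)·(-13) + 0·22 + 0·17 + 1·8 + 0·7 + (0)·(-5) = 8
  c_5 = 0·9 + (0)·(-13) + 1·22 + (-1)·(17) + 0·8 + 0·7 + (-1)·(-5) = 10
  c_6 = 0·9 + (-2)·(-13) + 0·22 + 0·17 + 1·8 + (-3)·(7) + (2)·(-5) = 3
  c_7 = 1·9 + (0)·(-13) + 0·22 + 0·17 + 0·8 + 0·7 + (0)·(-5) = 9
Base-11 expansion of each c_i:
  c_1 = 5 = 5·11^0
  c_2 = 7 = 7·11^0
  c_3 = 6 = 6·11^0
  c_4 = 8 = 8·11^0
  c_5 = 10 = 10·11^0
  c_6 = 3 = 3·11^0
  c_7 = 9 = 9·11^0
λ_0 = (5, 7, 6, 8, 10, 3, 9)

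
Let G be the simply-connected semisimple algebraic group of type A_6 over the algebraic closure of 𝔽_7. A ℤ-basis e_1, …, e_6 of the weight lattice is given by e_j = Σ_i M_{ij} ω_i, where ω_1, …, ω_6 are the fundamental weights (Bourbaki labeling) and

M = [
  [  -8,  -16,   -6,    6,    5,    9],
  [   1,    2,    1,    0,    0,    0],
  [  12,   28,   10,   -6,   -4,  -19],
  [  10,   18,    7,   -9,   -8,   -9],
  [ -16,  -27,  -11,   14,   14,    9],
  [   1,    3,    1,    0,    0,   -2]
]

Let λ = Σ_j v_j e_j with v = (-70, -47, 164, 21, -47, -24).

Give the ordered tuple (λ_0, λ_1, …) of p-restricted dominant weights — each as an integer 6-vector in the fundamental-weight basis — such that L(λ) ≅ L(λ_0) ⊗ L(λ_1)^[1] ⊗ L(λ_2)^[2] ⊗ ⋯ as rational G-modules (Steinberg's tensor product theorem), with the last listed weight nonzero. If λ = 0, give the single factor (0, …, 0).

((3, 0, 2, 5, 5, 1),)

Compute c_i = Σ_j M_{ij} v_j with v = (-70, -47, 164, 21, -47, -24):
  c_1 = (-8)·(-70) + (-16)·(-47) + (-6)·(164) + (6)·(21) + (5)·(-47) + (9)·(-24) = 3
  c_2 = (1)·(-70) + (2)·(-47) + (1)·(164) + (0)·(21) + (0)·(-47) + (0)·(-24) = 0
  c_3 = (12)·(-70) + (28)·(-47) + (10)·(164) + (-6)·(21) + (-4)·(-47) + (-19)·(-24) = 2
  c_4 = (10)·(-70) + (18)·(-47) + (7)·(164) + (-9)·(21) + (-8)·(-47) + (-9)·(-24) = 5
  c_5 = (-16)·(-70) + (-27)·(-47) + (-11)·(164) + (14)·(21) + (14)·(-47) + (9)·(-24) = 5
  c_6 = (1)·(-70) + (3)·(-47) + (1)·(164) + (0)·(21) + (0)·(-47) + (-2)·(-24) = 1
p = 7; digits c_i = Σ_j d_{ij}·7^j, 0 ≤ d_{ij} < 7:
  c_1 = 3 = 3·7^0
  c_2 = 0
  c_3 = 2 = 2·7^0
  c_4 = 5 = 5·7^0
  c_5 = 5 = 5·7^0
  c_6 = 1 = 1·7^0
λ_0 = (3, 0, 2, 5, 5, 1)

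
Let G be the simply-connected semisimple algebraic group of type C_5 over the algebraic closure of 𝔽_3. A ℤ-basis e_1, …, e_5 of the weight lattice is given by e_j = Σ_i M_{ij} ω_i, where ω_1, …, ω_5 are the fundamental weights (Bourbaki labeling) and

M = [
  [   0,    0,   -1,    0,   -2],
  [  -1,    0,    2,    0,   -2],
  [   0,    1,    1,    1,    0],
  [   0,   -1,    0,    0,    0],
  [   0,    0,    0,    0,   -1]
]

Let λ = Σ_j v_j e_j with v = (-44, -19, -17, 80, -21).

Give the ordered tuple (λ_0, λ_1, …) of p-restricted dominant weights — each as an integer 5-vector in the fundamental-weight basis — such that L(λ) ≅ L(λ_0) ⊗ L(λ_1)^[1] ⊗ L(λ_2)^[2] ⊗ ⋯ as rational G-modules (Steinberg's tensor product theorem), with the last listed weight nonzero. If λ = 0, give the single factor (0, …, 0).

ω-coordinates c = M·v, v = (-44, -19, -17, 80, -21):
  c_1 = (0)·(-44) + (0)·(-19) + (-1)·(-17) + (0)·(80) + (-2)·(-21) = 59
  c_2 = (-1)·(-44) + (0)·(-19) + (2)·(-17) + (0)·(80) + (-2)·(-21) = 52
  c_3 = (0)·(-44) + (1)·(-19) + (1)·(-17) + (1)·(80) + (0)·(-21) = 44
  c_4 = (0)·(-44) + (-1)·(-19) + (0)·(-17) + (0)·(80) + (0)·(-21) = 19
  c_5 = (0)·(-44) + (0)·(-19) + (0)·(-17) + (0)·(80) + (-1)·(-21) = 21
Writing each c_i in base p = 3:
  c_1 = 59 = 2·3^0 + 1·3^1 + 0·3^2 + 2·3^3
  c_2 = 52 = 1·3^0 + 2·3^1 + 2·3^2 + 1·3^3
  c_3 = 44 = 2·3^0 + 2·3^1 + 1·3^2 + 1·3^3
  c_4 = 19 = 1·3^0 + 0·3^1 + 2·3^2
  c_5 = 21 = 0·3^0 + 1·3^1 + 2·3^2
Factor λ_0 = (2, 1, 2, 1, 0)
Factor λ_1 = (1, 2, 2, 0, 1)
Factor λ_2 = (0, 2, 1, 2, 2)
Factor λ_3 = (2, 1, 1, 0, 0)

((2, 1, 2, 1, 0), (1, 2, 2, 0, 1), (0, 2, 1, 2, 2), (2, 1, 1, 0, 0))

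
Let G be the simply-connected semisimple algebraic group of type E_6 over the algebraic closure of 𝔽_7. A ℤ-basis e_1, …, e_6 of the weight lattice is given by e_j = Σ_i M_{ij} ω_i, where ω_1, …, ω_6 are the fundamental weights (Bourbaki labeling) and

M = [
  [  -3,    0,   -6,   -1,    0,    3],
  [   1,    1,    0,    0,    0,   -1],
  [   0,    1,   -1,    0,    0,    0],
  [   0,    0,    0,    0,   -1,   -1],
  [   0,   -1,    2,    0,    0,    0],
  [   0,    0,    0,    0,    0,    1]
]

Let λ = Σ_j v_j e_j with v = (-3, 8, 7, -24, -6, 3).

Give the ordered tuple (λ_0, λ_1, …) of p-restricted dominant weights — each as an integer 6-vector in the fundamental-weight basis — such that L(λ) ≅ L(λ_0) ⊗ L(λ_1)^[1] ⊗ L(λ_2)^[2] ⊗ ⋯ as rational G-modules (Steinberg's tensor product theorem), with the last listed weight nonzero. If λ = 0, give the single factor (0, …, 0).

Converting to the ω-basis (c_i = row i of M dotted with v = (-3, 8, 7, -24, -6, 3)):
  c_1 = (-3)·(-3) + (0)·(8) + (-6)·(7) + (-1)·(-24) + (0)·(-6) + (3)·(3) = 0
  c_2 = (1)·(-3) + (1)·(8) + (0)·(7) + (0)·(-24) + (0)·(-6) + (-1)·(3) = 2
  c_3 = (0)·(-3) + (1)·(8) + (-1)·(7) + (0)·(-24) + (0)·(-6) + (0)·(3) = 1
  c_4 = (0)·(-3) + (0)·(8) + (0)·(7) + (0)·(-24) + (-1)·(-6) + (-1)·(3) = 3
  c_5 = (0)·(-3) + (-1)·(8) + (2)·(7) + (0)·(-24) + (0)·(-6) + (0)·(3) = 6
  c_6 = (0)·(-3) + (0)·(8) + (0)·(7) + (0)·(-24) + (0)·(-6) + (1)·(3) = 3
p = 7; digits c_i = Σ_j d_{ij}·7^j, 0 ≤ d_{ij} < 7:
  c_1 = 0
  c_2 = 2 = 2·7^0
  c_3 = 1 = 1·7^0
  c_4 = 3 = 3·7^0
  c_5 = 6 = 6·7^0
  c_6 = 3 = 3·7^0
Factor λ_0 = (0, 2, 1, 3, 6, 3)

((0, 2, 1, 3, 6, 3),)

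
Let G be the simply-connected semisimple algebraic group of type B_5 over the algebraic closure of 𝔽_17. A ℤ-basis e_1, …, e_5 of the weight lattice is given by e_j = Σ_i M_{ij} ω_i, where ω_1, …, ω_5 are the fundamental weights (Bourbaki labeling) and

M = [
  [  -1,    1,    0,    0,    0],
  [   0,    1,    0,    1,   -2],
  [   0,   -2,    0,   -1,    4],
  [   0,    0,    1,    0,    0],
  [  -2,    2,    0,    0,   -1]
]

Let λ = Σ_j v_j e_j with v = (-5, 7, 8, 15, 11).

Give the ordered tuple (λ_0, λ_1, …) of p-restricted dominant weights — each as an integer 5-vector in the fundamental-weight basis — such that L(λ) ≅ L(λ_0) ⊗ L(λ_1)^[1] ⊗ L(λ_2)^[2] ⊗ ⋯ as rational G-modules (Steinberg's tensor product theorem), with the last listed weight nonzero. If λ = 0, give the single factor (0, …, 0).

In the fundamental-weight basis, λ has coordinates c = M·v (v = (-5, 7, 8, 15, 11)):
  c_1 = (-1)·(-5) + 1·7 + 0·8 + 0·15 + 0·11 = 12
  c_2 = (0)·(-5) + 1·7 + 0·8 + 1·15 + (-2)·(11) = 0
  c_3 = (0)·(-5) + (-2)·(7) + 0·8 + (-1)·(15) + 4·11 = 15
  c_4 = (0)·(-5) + 0·7 + 1·8 + 0·15 + 0·11 = 8
  c_5 = (-2)·(-5) + 2·7 + 0·8 + 0·15 + (-1)·(11) = 13
Base-17 expansion of each c_i:
  c_1 = 12 = 12·17^0
  c_2 = 0
  c_3 = 15 = 15·17^0
  c_4 = 8 = 8·17^0
  c_5 = 13 = 13·17^0
Factor λ_0 = (12, 0, 15, 8, 13)

((12, 0, 15, 8, 13),)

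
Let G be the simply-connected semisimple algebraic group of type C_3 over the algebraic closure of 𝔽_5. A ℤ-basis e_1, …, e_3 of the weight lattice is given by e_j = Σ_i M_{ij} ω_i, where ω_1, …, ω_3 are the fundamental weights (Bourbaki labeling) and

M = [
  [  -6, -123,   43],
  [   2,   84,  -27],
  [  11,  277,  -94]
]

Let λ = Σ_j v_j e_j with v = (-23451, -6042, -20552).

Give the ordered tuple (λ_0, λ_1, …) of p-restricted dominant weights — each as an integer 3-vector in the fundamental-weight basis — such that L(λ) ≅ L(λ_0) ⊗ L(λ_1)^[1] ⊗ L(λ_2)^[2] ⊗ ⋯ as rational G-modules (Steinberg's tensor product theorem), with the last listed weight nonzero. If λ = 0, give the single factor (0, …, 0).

((1, 4, 3), (2, 4, 3), (0, 3, 1), (1, 3, 2))

Converting to the ω-basis (c_i = row i of M dotted with v = (-23451, -6042, -20552)):
  c_1 = (-6)·(-23451) + (-123)·(-6042) + (43)·(-20552) = 136
  c_2 = (2)·(-23451) + (84)·(-6042) + (-27)·(-20552) = 474
  c_3 = (11)·(-23451) + (277)·(-6042) + (-94)·(-20552) = 293
Base-5 expansion of each c_i:
  c_1 = 136 = 1·5^0 + 2·5^1 + 0·5^2 + 1·5^3
  c_2 = 474 = 4·5^0 + 4·5^1 + 3·5^2 + 3·5^3
  c_3 = 293 = 3·5^0 + 3·5^1 + 1·5^2 + 2·5^3
Factor λ_0 = (1, 4, 3)
Factor λ_1 = (2, 4, 3)
Factor λ_2 = (0, 3, 1)
Factor λ_3 = (1, 3, 2)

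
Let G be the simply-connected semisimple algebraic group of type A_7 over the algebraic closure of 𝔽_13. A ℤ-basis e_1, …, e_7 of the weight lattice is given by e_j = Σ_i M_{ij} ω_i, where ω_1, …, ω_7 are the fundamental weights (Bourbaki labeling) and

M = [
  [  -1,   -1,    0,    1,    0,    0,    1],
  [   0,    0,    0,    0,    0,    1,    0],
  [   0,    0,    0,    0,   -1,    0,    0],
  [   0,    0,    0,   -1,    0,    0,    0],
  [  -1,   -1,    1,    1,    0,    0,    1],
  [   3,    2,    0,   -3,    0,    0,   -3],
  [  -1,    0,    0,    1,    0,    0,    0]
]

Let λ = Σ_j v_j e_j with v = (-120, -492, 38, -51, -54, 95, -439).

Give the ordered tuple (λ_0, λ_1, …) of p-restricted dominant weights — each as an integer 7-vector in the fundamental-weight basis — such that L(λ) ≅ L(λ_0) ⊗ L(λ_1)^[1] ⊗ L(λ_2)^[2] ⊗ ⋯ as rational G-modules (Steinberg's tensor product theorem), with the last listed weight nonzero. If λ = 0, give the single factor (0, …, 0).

((5, 4, 2, 12, 4, 9, 4), (9, 7, 4, 3, 12, 9, 5))

Converting to the ω-basis (c_i = row i of M dotted with v = (-120, -492, 38, -51, -54, 95, -439)):
  c_1 = (-1)·(-120) + (-1)·(-492) + (0)·(38) + (1)·(-51) + (0)·(-54) + (0)·(95) + (1)·(-439) = 122
  c_2 = (0)·(-120) + (0)·(-492) + (0)·(38) + (0)·(-51) + (0)·(-54) + (1)·(95) + (0)·(-439) = 95
  c_3 = (0)·(-120) + (0)·(-492) + (0)·(38) + (0)·(-51) + (-1)·(-54) + (0)·(95) + (0)·(-439) = 54
  c_4 = (0)·(-120) + (0)·(-492) + (0)·(38) + (-1)·(-51) + (0)·(-54) + (0)·(95) + (0)·(-439) = 51
  c_5 = (-1)·(-120) + (-1)·(-492) + (1)·(38) + (1)·(-51) + (0)·(-54) + (0)·(95) + (1)·(-439) = 160
  c_6 = (3)·(-120) + (2)·(-492) + (0)·(38) + (-3)·(-51) + (0)·(-54) + (0)·(95) + (-3)·(-439) = 126
  c_7 = (-1)·(-120) + (0)·(-492) + (0)·(38) + (1)·(-51) + (0)·(-54) + (0)·(95) + (0)·(-439) = 69
Writing each c_i in base p = 13:
  c_1 = 122 = 5·13^0 + 9·13^1
  c_2 = 95 = 4·13^0 + 7·13^1
  c_3 = 54 = 2·13^0 + 4·13^1
  c_4 = 51 = 12·13^0 + 3·13^1
  c_5 = 160 = 4·13^0 + 12·13^1
  c_6 = 126 = 9·13^0 + 9·13^1
  c_7 = 69 = 4·13^0 + 5·13^1
Factor λ_0 = (5, 4, 2, 12, 4, 9, 4)
Factor λ_1 = (9, 7, 4, 3, 12, 9, 5)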